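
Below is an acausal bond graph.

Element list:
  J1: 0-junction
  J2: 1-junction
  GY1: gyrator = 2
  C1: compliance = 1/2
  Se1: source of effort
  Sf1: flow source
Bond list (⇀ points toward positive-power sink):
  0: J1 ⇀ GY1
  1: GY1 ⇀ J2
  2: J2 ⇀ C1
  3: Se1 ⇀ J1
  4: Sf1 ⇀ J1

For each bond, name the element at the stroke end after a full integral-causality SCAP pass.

bond 3 stroke at J1  (source Se1 imposes e)
bond 4 stroke at Sf1  (Sf1: flow source, stroke at near end)
bond 0 stroke at GY1  (J1: bond 3 brought effort, rest push out)
bond 1 stroke at GY1  (GY1 both-in/both-out from 0)
bond 2 stroke at J2  (common-f at J2 fixed by 1)

b0 |GY1
b1 |GY1
b2 |J2
b3 |J1
b4 |Sf1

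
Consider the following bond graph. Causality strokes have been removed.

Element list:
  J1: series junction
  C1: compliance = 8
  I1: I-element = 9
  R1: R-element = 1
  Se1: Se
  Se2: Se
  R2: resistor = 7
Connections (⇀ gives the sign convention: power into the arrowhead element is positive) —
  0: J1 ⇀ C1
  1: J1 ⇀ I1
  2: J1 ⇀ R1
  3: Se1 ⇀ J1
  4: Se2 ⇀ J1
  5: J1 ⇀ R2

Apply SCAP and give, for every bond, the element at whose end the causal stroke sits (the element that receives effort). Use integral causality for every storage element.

β0 →J1
β1 →I1
β2 →J1
β3 →J1
β4 →J1
β5 →J1

bond 3 stroke→J1  (Se1 fixes effort; stroke away)
bond 4 stroke→J1  (source Se2 imposes e)
bond 0 stroke→J1  (C1 integral (e out))
bond 1 stroke→I1  (I1 outputs flow p/I1)
bond 2 stroke→J1  (J1 flow already set via bond 1)
bond 5 stroke→J1  (J1: bond 1 brought flow, rest push out)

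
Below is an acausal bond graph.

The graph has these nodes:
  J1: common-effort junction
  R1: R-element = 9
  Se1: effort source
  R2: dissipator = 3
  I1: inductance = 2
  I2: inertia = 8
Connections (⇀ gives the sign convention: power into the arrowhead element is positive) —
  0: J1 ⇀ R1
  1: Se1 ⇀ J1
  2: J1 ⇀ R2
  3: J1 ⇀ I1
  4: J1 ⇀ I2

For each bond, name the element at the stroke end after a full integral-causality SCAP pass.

b0 stroke at R1
b1 stroke at J1
b2 stroke at R2
b3 stroke at I1
b4 stroke at I2

#1 |J1  (source Se1 imposes e)
#0 |R1  (J1 effort already set via bond 1)
#2 |R2  (common-e at J1 fixed by 1)
#3 |I1  (J1: bond 1 brought effort, rest push out)
#4 |I2  (J1: bond 1 brought effort, rest push out)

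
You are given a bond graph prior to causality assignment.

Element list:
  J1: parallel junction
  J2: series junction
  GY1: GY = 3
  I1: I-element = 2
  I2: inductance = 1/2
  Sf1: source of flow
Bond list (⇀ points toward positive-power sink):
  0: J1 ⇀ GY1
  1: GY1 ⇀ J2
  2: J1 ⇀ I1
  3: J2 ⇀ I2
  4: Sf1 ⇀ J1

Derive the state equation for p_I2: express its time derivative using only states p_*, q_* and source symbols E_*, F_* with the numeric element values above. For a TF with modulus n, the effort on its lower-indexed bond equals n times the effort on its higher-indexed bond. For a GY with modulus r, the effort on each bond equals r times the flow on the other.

b4 |Sf1  (Sf1 fixes flow; stroke at Sf1)
b2 |I1  (I1: I, integral causality)
b0 |J1  (only one effort-in slot at J1)
b1 |J2  (GY GY1: same side as bond 0)
b3 |I2  (J2 needs exactly one f-in)

dp_I2/dt = 3*F_Sf1 - 3*p_I1/2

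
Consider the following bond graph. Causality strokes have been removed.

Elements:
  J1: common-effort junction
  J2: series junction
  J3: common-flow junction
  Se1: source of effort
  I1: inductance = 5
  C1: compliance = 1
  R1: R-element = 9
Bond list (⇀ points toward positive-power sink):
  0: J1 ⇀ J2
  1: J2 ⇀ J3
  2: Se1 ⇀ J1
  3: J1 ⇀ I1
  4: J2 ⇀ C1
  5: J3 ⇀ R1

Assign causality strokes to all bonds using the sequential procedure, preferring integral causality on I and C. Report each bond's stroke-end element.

bond 0 stroke→J2
bond 1 stroke→J3
bond 2 stroke→J1
bond 3 stroke→I1
bond 4 stroke→J2
bond 5 stroke→R1

bond 2 |J1  (Se1 (Se) sets effort on bond)
bond 0 |J2  (0-jn J1 has e-setter on 2)
bond 3 |I1  (common-e at J1 fixed by 2)
bond 4 |J2  (prefer integral on C1)
bond 1 |J3  (J2: last free bond brings flow in)
bond 5 |R1  (J3 needs exactly one f-in)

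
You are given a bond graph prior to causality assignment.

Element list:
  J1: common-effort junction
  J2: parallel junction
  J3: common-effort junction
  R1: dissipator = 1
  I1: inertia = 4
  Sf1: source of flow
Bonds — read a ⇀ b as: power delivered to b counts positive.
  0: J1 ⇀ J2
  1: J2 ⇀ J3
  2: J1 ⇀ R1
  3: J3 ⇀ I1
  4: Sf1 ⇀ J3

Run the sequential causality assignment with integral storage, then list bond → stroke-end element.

β4 |Sf1  (Sf1: flow source, stroke at near end)
β3 |I1  (prefer integral on I1)
β1 |J3  (closing 0-jn rule on J3)
β0 |J2  (only one effort-in slot at J2)
β2 |J1  (J1 needs exactly one e-in)

bond 0 stroke at J2
bond 1 stroke at J3
bond 2 stroke at J1
bond 3 stroke at I1
bond 4 stroke at Sf1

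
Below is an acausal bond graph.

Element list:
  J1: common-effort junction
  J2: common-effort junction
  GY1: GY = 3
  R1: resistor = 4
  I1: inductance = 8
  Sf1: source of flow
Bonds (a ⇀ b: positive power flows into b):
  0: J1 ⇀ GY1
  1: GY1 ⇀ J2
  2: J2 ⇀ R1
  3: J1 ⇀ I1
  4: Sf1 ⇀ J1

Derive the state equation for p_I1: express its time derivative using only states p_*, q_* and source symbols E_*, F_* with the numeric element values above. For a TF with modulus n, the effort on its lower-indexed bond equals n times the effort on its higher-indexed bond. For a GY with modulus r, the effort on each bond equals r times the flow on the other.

bond 4 →Sf1  (Sf1 fixes flow; stroke at Sf1)
bond 3 →I1  (I1 outputs flow p/I1)
bond 0 →J1  (closing 0-jn rule on J1)
bond 1 →J2  (GY1: gyrator matches bond 0)
bond 2 →R1  (J2: bond 1 brought effort, rest push out)

dp_I1/dt = 9*F_Sf1/4 - 9*p_I1/32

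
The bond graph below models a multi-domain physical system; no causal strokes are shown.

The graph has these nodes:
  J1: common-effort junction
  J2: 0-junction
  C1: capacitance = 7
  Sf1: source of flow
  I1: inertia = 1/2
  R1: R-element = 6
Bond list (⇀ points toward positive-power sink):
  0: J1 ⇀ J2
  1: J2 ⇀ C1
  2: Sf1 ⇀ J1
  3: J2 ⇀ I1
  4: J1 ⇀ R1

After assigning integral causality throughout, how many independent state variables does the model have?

2  (C1, I1 all integral)

bond 2 |Sf1  (Sf1 fixes flow; stroke at Sf1)
bond 1 |J2  (C1 outputs effort q/C1)
bond 0 |J1  (0-jn J2 has e-setter on 1)
bond 3 |I1  (J2: bond 1 brought effort, rest push out)
bond 4 |R1  (0-jn J1 has e-setter on 0)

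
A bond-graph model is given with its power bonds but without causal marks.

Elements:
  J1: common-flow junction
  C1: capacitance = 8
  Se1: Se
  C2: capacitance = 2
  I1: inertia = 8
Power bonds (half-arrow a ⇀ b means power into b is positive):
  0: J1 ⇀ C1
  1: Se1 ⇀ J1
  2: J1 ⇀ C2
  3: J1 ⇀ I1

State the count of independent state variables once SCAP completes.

3  (C1, C2, I1 all integral)

b1 |J1  (source Se1 imposes e)
b0 |J1  (C1 integral (e out))
b2 |J1  (C2: C, integral causality)
b3 |I1  (only one flow-in slot at J1)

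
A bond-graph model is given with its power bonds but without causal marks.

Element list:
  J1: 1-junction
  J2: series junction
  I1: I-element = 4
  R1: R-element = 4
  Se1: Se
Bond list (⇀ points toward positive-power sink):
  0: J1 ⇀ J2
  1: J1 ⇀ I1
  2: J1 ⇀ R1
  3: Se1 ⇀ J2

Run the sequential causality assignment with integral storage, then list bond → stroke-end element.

b0 |J1
b1 |I1
b2 |J1
b3 |J2

b3 stroke at J2  (Se1 fixes effort; stroke away)
b0 stroke at J1  (closing 1-jn rule on J2)
b1 stroke at I1  (prefer integral on I1)
b2 stroke at J1  (J1 flow already set via bond 1)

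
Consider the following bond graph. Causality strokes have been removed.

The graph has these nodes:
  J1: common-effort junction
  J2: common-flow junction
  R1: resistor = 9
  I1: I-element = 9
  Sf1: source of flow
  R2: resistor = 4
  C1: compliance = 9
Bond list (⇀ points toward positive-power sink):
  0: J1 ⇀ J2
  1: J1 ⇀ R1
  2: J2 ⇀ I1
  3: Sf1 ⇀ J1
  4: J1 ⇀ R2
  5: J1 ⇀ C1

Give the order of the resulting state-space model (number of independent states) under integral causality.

bond 3 stroke→Sf1  (Sf1 (Sf) sets flow on bond)
bond 2 stroke→I1  (I1: I, integral causality)
bond 0 stroke→J2  (J2: bond 2 brought flow, rest push out)
bond 5 stroke→J1  (C1: C, integral causality)
bond 1 stroke→R1  (0-jn J1 has e-setter on 5)
bond 4 stroke→R2  (0-jn J1 has e-setter on 5)

2  (C1, I1 all integral)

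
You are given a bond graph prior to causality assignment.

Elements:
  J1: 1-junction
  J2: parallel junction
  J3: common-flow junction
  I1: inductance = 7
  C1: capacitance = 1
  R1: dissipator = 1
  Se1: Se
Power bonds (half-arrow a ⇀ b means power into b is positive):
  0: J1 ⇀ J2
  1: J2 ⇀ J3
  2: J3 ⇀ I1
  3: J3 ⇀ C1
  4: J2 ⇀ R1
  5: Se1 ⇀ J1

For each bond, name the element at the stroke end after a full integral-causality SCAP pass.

#5 →J1  (Se1 fixes effort; stroke away)
#0 →J2  (closing 1-jn rule on J1)
#1 →J3  (J2: bond 0 brought effort, rest push out)
#4 →R1  (J2 effort already set via bond 0)
#2 →I1  (I1 integral (f out))
#3 →J3  (J3 flow already set via bond 2)

#0 stroke at J2
#1 stroke at J3
#2 stroke at I1
#3 stroke at J3
#4 stroke at R1
#5 stroke at J1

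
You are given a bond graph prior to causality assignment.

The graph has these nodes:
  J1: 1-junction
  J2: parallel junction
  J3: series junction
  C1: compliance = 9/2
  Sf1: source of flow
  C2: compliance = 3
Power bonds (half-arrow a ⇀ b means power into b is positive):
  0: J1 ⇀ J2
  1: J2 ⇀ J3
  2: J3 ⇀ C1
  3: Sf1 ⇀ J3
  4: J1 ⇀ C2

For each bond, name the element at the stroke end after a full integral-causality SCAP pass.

b3 →Sf1  (source Sf1 imposes f)
b1 →J3  (1-jn J3 has f-setter on 3)
b2 →J3  (J3 flow already set via bond 3)
b0 →J2  (closing 0-jn rule on J2)
b4 →J1  (J1: bond 0 brought flow, rest push out)

b0 stroke→J2
b1 stroke→J3
b2 stroke→J3
b3 stroke→Sf1
b4 stroke→J1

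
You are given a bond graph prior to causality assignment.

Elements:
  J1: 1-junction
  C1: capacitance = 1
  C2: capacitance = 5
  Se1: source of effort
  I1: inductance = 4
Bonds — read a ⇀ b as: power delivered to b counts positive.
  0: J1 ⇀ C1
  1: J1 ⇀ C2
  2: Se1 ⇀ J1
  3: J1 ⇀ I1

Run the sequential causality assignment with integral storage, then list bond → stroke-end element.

β2 →J1  (source Se1 imposes e)
β0 →J1  (prefer integral on C1)
β1 →J1  (C2: C, integral causality)
β3 →I1  (only one flow-in slot at J1)

b0 |J1
b1 |J1
b2 |J1
b3 |I1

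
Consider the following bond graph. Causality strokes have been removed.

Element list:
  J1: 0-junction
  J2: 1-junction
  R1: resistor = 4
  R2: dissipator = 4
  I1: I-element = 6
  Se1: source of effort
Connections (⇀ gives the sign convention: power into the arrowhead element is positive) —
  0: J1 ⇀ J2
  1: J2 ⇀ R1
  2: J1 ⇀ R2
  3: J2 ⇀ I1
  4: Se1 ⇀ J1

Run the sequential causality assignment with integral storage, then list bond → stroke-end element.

b4 |J1  (Se1 (Se) sets effort on bond)
b0 |J2  (0-jn J1 has e-setter on 4)
b2 |R2  (J1: bond 4 brought effort, rest push out)
b3 |I1  (I1 integral (f out))
b1 |J2  (J2: bond 3 brought flow, rest push out)

b0 |J2
b1 |J2
b2 |R2
b3 |I1
b4 |J1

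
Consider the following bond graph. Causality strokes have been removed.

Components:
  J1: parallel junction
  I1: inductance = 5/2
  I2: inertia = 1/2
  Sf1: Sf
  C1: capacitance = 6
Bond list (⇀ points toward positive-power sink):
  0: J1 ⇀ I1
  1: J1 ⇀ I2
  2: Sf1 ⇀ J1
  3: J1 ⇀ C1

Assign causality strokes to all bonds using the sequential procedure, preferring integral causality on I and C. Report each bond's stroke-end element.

β2 stroke→Sf1  (Sf1 fixes flow; stroke at Sf1)
β0 stroke→I1  (prefer integral on I1)
β1 stroke→I2  (I2: I, integral causality)
β3 stroke→J1  (closing 0-jn rule on J1)

bond 0 stroke at I1
bond 1 stroke at I2
bond 2 stroke at Sf1
bond 3 stroke at J1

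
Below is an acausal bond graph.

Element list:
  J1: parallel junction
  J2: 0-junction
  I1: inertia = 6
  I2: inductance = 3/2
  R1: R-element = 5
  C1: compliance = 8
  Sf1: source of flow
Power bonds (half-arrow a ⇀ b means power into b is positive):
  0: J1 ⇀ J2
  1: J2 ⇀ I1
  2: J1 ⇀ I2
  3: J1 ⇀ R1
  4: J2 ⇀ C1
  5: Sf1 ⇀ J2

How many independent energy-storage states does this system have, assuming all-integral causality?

3  (C1, I1, I2 all integral)

b5 →Sf1  (Sf1 fixes flow; stroke at Sf1)
b1 →I1  (I1 integral (f out))
b2 →I2  (I2 integral (f out))
b4 →J2  (prefer integral on C1)
b0 →J1  (J2: bond 4 brought effort, rest push out)
b3 →R1  (common-e at J1 fixed by 0)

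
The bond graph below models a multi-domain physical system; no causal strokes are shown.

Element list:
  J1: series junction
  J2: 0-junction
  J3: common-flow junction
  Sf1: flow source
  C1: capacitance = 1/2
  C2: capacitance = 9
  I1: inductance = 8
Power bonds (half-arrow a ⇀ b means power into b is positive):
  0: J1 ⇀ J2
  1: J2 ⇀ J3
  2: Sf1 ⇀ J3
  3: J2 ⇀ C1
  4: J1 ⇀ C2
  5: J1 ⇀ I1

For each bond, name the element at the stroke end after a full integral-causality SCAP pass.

b0 stroke at J1
b1 stroke at J3
b2 stroke at Sf1
b3 stroke at J2
b4 stroke at J1
b5 stroke at I1

#2 stroke→Sf1  (Sf1 fixes flow; stroke at Sf1)
#1 stroke→J3  (J3 flow already set via bond 2)
#3 stroke→J2  (prefer integral on C1)
#0 stroke→J1  (common-e at J2 fixed by 3)
#4 stroke→J1  (C2 outputs effort q/C2)
#5 stroke→I1  (closing 1-jn rule on J1)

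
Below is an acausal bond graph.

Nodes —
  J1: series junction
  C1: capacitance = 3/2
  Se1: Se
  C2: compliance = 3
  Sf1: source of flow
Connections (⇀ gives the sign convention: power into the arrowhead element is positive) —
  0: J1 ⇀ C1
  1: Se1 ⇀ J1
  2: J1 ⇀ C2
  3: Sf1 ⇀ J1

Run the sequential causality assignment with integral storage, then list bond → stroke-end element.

bond 0 |J1
bond 1 |J1
bond 2 |J1
bond 3 |Sf1

β1 |J1  (Se1: effort source, stroke at far end)
β3 |Sf1  (Sf1 (Sf) sets flow on bond)
β0 |J1  (1-jn J1 has f-setter on 3)
β2 |J1  (1-jn J1 has f-setter on 3)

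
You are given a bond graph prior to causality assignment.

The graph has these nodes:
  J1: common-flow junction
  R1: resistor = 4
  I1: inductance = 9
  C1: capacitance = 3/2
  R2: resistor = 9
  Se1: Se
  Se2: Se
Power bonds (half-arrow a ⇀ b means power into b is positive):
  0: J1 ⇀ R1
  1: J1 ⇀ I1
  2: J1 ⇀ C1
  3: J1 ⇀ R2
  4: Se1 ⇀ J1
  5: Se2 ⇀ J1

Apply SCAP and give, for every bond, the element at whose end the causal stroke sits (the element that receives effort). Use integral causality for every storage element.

β4 stroke at J1  (Se1: effort source, stroke at far end)
β5 stroke at J1  (source Se2 imposes e)
β1 stroke at I1  (I1 integral (f out))
β0 stroke at J1  (J1 flow already set via bond 1)
β2 stroke at J1  (J1 flow already set via bond 1)
β3 stroke at J1  (common-f at J1 fixed by 1)

β0 stroke→J1
β1 stroke→I1
β2 stroke→J1
β3 stroke→J1
β4 stroke→J1
β5 stroke→J1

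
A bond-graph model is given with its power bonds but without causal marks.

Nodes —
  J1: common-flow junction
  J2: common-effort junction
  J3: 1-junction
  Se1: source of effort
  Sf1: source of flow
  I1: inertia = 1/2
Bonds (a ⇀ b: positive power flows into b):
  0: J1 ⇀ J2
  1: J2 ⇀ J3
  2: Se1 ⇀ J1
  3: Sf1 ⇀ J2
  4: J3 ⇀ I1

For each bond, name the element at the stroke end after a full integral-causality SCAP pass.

β2 stroke at J1  (Se1 fixes effort; stroke away)
β3 stroke at Sf1  (Sf1: flow source, stroke at near end)
β0 stroke at J2  (closing 1-jn rule on J1)
β1 stroke at J3  (0-jn J2 has e-setter on 0)
β4 stroke at I1  (J3: last free bond brings flow in)

bond 0 →J2
bond 1 →J3
bond 2 →J1
bond 3 →Sf1
bond 4 →I1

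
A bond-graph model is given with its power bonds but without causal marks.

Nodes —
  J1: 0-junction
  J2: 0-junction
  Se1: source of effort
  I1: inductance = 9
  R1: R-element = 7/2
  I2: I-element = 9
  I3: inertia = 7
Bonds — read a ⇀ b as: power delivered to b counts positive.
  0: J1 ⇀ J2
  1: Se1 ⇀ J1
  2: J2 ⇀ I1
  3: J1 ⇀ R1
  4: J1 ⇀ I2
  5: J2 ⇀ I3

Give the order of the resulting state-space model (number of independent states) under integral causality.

3  (I1, I2, I3 all integral)

#1 |J1  (Se1 (Se) sets effort on bond)
#0 |J2  (J1 effort already set via bond 1)
#3 |R1  (J1 effort already set via bond 1)
#4 |I2  (J1 effort already set via bond 1)
#2 |I1  (0-jn J2 has e-setter on 0)
#5 |I3  (common-e at J2 fixed by 0)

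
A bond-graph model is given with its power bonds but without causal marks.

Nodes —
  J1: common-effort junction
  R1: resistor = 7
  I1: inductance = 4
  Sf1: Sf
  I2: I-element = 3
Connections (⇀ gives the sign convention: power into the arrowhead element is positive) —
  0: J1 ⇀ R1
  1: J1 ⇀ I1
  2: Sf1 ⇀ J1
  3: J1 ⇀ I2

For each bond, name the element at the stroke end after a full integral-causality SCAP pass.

b0 stroke at J1
b1 stroke at I1
b2 stroke at Sf1
b3 stroke at I2

b2 stroke→Sf1  (source Sf1 imposes f)
b1 stroke→I1  (I1 outputs flow p/I1)
b3 stroke→I2  (prefer integral on I2)
b0 stroke→J1  (J1: last free bond brings effort in)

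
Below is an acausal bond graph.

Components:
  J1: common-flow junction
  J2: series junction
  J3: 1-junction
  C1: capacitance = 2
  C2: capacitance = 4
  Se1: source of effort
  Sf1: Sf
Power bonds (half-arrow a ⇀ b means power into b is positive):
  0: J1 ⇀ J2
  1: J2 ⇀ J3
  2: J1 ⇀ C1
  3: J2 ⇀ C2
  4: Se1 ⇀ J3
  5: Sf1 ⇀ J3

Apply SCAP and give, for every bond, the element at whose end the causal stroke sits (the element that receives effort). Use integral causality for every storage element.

β0 stroke→J2
β1 stroke→J3
β2 stroke→J1
β3 stroke→J2
β4 stroke→J3
β5 stroke→Sf1

b4 →J3  (Se1: effort source, stroke at far end)
b5 →Sf1  (Sf1 (Sf) sets flow on bond)
b1 →J3  (1-jn J3 has f-setter on 5)
b0 →J2  (J2 flow already set via bond 1)
b3 →J2  (common-f at J2 fixed by 1)
b2 →J1  (J1: bond 0 brought flow, rest push out)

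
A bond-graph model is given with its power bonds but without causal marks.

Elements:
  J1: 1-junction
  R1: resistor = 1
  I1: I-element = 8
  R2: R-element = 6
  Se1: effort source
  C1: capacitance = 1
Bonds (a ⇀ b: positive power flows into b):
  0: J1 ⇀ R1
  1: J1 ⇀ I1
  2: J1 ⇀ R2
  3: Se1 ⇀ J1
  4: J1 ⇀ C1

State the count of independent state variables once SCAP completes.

β3 |J1  (Se1 (Se) sets effort on bond)
β1 |I1  (prefer integral on I1)
β0 |J1  (J1 flow already set via bond 1)
β2 |J1  (J1: bond 1 brought flow, rest push out)
β4 |J1  (1-jn J1 has f-setter on 1)

2  (C1, I1 all integral)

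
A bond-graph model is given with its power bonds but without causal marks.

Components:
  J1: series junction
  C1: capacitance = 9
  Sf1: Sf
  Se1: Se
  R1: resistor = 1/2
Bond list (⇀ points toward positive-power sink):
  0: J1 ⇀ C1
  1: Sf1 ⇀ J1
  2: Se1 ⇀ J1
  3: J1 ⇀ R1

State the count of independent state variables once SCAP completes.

#1 stroke→Sf1  (source Sf1 imposes f)
#2 stroke→J1  (Se1 fixes effort; stroke away)
#0 stroke→J1  (J1: bond 1 brought flow, rest push out)
#3 stroke→J1  (common-f at J1 fixed by 1)

1  (C1 all integral)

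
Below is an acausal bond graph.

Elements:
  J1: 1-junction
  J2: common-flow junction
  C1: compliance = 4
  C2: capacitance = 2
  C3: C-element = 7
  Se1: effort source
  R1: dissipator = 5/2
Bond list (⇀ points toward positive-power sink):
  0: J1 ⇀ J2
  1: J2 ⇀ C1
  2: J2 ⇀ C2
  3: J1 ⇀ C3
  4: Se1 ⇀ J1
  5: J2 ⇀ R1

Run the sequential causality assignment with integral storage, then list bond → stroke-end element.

#4 |J1  (source Se1 imposes e)
#1 |J2  (C1 integral (e out))
#2 |J2  (C2 outputs effort q/C2)
#3 |J1  (C3 outputs effort q/C3)
#0 |J2  (only one flow-in slot at J1)
#5 |R1  (J2 needs exactly one f-in)

b0 stroke→J2
b1 stroke→J2
b2 stroke→J2
b3 stroke→J1
b4 stroke→J1
b5 stroke→R1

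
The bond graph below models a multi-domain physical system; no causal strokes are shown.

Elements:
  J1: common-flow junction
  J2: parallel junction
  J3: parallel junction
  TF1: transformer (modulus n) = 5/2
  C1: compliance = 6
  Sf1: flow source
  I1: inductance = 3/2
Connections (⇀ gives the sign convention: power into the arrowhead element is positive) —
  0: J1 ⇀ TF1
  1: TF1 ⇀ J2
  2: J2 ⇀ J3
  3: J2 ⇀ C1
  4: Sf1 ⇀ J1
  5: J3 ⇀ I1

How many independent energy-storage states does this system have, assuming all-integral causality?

bond 4 stroke at Sf1  (source Sf1 imposes f)
bond 0 stroke at J1  (1-jn J1 has f-setter on 4)
bond 1 stroke at TF1  (through TF1, causality passes straight; one stroke at TF1)
bond 3 stroke at J2  (C1 integral (e out))
bond 2 stroke at J3  (common-e at J2 fixed by 3)
bond 5 stroke at I1  (J3: bond 2 brought effort, rest push out)

2  (C1, I1 all integral)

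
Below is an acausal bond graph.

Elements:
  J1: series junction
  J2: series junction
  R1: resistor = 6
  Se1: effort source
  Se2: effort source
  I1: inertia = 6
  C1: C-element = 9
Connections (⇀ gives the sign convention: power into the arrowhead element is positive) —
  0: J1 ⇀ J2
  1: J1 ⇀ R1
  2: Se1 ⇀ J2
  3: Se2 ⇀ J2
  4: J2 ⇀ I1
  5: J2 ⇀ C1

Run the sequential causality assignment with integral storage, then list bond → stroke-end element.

bond 0 stroke→J2
bond 1 stroke→J1
bond 2 stroke→J2
bond 3 stroke→J2
bond 4 stroke→I1
bond 5 stroke→J2

#2 stroke at J2  (source Se1 imposes e)
#3 stroke at J2  (Se2 fixes effort; stroke away)
#4 stroke at I1  (I1: I, integral causality)
#0 stroke at J2  (J2: bond 4 brought flow, rest push out)
#5 stroke at J2  (common-f at J2 fixed by 4)
#1 stroke at J1  (common-f at J1 fixed by 0)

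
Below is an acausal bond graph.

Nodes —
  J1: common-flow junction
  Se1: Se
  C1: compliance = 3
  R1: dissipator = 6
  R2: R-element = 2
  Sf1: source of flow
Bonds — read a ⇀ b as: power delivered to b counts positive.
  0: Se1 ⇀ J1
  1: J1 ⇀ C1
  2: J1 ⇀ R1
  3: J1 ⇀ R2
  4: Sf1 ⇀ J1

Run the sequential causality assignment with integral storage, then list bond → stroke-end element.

#0 →J1
#1 →J1
#2 →J1
#3 →J1
#4 →Sf1

bond 0 →J1  (Se1: effort source, stroke at far end)
bond 4 →Sf1  (Sf1 fixes flow; stroke at Sf1)
bond 1 →J1  (J1: bond 4 brought flow, rest push out)
bond 2 →J1  (J1 flow already set via bond 4)
bond 3 →J1  (1-jn J1 has f-setter on 4)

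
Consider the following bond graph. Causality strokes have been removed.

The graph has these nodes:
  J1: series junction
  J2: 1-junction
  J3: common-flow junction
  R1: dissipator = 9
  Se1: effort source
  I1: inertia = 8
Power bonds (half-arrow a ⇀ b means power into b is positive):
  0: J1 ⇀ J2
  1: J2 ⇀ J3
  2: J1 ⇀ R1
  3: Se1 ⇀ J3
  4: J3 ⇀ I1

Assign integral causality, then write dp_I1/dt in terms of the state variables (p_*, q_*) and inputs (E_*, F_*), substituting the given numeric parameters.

b3 |J3  (Se1: effort source, stroke at far end)
b4 |I1  (I1: I, integral causality)
b1 |J3  (J3 flow already set via bond 4)
b0 |J2  (J2: bond 1 brought flow, rest push out)
b2 |J1  (J1: bond 0 brought flow, rest push out)

dp_I1/dt = E_Se1 - 9*p_I1/8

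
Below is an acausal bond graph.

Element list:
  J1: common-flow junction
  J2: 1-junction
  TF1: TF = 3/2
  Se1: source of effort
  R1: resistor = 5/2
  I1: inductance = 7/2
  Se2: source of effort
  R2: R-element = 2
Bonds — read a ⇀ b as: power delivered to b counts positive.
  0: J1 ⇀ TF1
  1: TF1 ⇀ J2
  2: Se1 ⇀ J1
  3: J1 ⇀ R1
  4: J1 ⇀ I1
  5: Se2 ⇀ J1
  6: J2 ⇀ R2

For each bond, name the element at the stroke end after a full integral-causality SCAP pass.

β0 |J1
β1 |TF1
β2 |J1
β3 |J1
β4 |I1
β5 |J1
β6 |J2

#2 |J1  (Se1 fixes effort; stroke away)
#5 |J1  (Se2 fixes effort; stroke away)
#4 |I1  (I1 outputs flow p/I1)
#0 |J1  (common-f at J1 fixed by 4)
#3 |J1  (1-jn J1 has f-setter on 4)
#1 |TF1  (TF1 one-in-one-out from 0)
#6 |J2  (J2: bond 1 brought flow, rest push out)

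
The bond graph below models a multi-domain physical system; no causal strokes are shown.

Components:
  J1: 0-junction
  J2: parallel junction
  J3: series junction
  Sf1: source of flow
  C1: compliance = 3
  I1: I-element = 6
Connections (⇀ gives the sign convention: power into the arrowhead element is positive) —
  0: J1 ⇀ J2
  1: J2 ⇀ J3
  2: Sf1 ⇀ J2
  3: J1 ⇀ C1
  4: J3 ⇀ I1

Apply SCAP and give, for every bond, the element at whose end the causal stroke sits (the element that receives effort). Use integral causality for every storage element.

β2 →Sf1  (Sf1 fixes flow; stroke at Sf1)
β3 →J1  (C1 outputs effort q/C1)
β0 →J2  (J1: bond 3 brought effort, rest push out)
β1 →J3  (common-e at J2 fixed by 0)
β4 →I1  (closing 1-jn rule on J3)

β0 →J2
β1 →J3
β2 →Sf1
β3 →J1
β4 →I1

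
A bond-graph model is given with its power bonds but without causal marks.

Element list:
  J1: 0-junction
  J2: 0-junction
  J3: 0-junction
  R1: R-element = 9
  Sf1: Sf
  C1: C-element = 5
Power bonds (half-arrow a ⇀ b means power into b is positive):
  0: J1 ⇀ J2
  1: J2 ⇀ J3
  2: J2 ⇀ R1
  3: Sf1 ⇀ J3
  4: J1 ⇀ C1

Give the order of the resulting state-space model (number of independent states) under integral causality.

#3 →Sf1  (source Sf1 imposes f)
#1 →J3  (only one effort-in slot at J3)
#4 →J1  (C1 outputs effort q/C1)
#0 →J2  (J1 effort already set via bond 4)
#2 →R1  (J2 effort already set via bond 0)

1  (C1 all integral)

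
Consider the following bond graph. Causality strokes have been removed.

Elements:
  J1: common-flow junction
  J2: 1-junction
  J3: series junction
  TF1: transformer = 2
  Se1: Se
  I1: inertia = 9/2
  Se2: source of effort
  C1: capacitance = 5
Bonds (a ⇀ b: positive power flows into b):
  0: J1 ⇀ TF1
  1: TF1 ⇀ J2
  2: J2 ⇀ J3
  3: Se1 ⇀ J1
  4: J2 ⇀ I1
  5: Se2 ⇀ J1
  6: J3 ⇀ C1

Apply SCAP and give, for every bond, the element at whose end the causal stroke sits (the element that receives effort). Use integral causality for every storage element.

bond 3 |J1  (Se1 fixes effort; stroke away)
bond 5 |J1  (Se2 fixes effort; stroke away)
bond 0 |TF1  (closing 1-jn rule on J1)
bond 1 |J2  (through TF1, causality passes straight; one stroke at TF1)
bond 4 |I1  (I1 integral (f out))
bond 2 |J2  (J2 flow already set via bond 4)
bond 6 |J3  (J3 flow already set via bond 2)

β0 |TF1
β1 |J2
β2 |J2
β3 |J1
β4 |I1
β5 |J1
β6 |J3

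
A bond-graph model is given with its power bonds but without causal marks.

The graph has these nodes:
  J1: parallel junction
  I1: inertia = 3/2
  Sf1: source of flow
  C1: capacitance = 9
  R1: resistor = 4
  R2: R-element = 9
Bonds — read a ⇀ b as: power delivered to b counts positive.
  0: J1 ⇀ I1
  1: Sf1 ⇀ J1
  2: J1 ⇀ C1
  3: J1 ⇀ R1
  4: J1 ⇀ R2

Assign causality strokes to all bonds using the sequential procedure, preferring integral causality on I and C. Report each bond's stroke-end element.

b1 →Sf1  (Sf1: flow source, stroke at near end)
b0 →I1  (I1 integral (f out))
b2 →J1  (prefer integral on C1)
b3 →R1  (0-jn J1 has e-setter on 2)
b4 →R2  (J1: bond 2 brought effort, rest push out)

#0 stroke→I1
#1 stroke→Sf1
#2 stroke→J1
#3 stroke→R1
#4 stroke→R2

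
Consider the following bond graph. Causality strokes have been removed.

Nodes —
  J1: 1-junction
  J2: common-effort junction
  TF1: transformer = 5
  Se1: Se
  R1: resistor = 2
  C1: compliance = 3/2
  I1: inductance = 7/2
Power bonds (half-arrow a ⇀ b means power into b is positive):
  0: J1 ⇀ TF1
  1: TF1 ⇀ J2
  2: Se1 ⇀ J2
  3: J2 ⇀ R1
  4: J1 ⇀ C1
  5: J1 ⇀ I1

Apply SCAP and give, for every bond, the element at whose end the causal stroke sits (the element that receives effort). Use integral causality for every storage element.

b0 →J1
b1 →TF1
b2 →J2
b3 →R1
b4 →J1
b5 →I1

b2 |J2  (source Se1 imposes e)
b1 |TF1  (common-e at J2 fixed by 2)
b3 |R1  (common-e at J2 fixed by 2)
b0 |J1  (through TF1, causality passes straight; one stroke at TF1)
b4 |J1  (C1 outputs effort q/C1)
b5 |I1  (closing 1-jn rule on J1)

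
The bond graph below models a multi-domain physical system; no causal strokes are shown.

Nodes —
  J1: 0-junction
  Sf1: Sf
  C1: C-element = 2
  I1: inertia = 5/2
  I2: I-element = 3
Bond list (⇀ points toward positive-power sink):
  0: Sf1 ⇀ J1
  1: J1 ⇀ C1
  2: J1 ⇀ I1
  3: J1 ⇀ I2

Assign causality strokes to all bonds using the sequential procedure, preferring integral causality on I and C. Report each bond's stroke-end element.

bond 0 |Sf1
bond 1 |J1
bond 2 |I1
bond 3 |I2

bond 0 |Sf1  (Sf1: flow source, stroke at near end)
bond 1 |J1  (C1 integral (e out))
bond 2 |I1  (common-e at J1 fixed by 1)
bond 3 |I2  (J1: bond 1 brought effort, rest push out)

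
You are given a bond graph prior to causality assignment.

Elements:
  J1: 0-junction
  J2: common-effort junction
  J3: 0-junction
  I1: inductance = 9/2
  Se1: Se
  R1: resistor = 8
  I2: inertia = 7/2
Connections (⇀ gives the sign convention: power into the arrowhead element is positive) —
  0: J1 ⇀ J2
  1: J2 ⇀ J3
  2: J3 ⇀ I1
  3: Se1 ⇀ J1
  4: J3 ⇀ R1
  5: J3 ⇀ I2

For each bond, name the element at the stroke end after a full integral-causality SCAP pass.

bond 0 stroke→J2
bond 1 stroke→J3
bond 2 stroke→I1
bond 3 stroke→J1
bond 4 stroke→R1
bond 5 stroke→I2

b3 stroke at J1  (source Se1 imposes e)
b0 stroke at J2  (0-jn J1 has e-setter on 3)
b1 stroke at J3  (0-jn J2 has e-setter on 0)
b2 stroke at I1  (J3: bond 1 brought effort, rest push out)
b4 stroke at R1  (common-e at J3 fixed by 1)
b5 stroke at I2  (J3: bond 1 brought effort, rest push out)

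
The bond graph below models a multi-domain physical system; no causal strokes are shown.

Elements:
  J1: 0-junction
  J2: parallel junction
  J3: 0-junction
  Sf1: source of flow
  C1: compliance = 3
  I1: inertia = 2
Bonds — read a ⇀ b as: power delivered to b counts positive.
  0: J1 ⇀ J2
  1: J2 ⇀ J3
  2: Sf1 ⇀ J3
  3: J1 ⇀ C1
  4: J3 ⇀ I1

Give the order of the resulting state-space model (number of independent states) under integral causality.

2  (C1, I1 all integral)

b2 |Sf1  (source Sf1 imposes f)
b3 |J1  (C1 outputs effort q/C1)
b0 |J2  (0-jn J1 has e-setter on 3)
b1 |J3  (J2 effort already set via bond 0)
b4 |I1  (0-jn J3 has e-setter on 1)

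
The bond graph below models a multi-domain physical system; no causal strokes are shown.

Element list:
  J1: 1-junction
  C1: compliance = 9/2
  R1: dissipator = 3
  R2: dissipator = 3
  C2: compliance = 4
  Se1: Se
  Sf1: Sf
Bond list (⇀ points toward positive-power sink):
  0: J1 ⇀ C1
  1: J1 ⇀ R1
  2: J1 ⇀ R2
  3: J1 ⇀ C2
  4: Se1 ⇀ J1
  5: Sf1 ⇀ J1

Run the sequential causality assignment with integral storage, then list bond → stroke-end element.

bond 0 stroke at J1
bond 1 stroke at J1
bond 2 stroke at J1
bond 3 stroke at J1
bond 4 stroke at J1
bond 5 stroke at Sf1

b4 →J1  (Se1: effort source, stroke at far end)
b5 →Sf1  (Sf1: flow source, stroke at near end)
b0 →J1  (common-f at J1 fixed by 5)
b1 →J1  (J1: bond 5 brought flow, rest push out)
b2 →J1  (J1 flow already set via bond 5)
b3 →J1  (J1: bond 5 brought flow, rest push out)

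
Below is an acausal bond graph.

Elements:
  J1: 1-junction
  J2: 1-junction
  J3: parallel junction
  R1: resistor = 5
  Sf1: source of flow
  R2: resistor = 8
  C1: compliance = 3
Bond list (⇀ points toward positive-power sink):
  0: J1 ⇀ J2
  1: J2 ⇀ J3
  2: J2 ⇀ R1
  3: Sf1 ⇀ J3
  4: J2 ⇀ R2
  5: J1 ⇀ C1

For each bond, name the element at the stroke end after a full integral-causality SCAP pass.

b0 →J2
b1 →J3
b2 →J2
b3 →Sf1
b4 →J2
b5 →J1

#3 |Sf1  (Sf1 (Sf) sets flow on bond)
#1 |J3  (closing 0-jn rule on J3)
#0 |J2  (J2 flow already set via bond 1)
#2 |J2  (J2: bond 1 brought flow, rest push out)
#4 |J2  (J2: bond 1 brought flow, rest push out)
#5 |J1  (1-jn J1 has f-setter on 0)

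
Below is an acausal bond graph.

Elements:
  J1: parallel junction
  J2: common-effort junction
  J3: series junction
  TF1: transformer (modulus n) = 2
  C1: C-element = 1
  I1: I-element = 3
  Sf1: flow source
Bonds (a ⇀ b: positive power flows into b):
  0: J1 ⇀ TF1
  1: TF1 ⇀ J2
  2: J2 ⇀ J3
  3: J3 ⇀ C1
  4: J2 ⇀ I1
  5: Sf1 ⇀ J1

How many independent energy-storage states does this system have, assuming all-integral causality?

#5 →Sf1  (Sf1: flow source, stroke at near end)
#0 →J1  (J1: last free bond brings effort in)
#1 →TF1  (TF TF1: opposite of bond 0)
#3 →J3  (prefer integral on C1)
#2 →J2  (closing 1-jn rule on J3)
#4 →I1  (0-jn J2 has e-setter on 2)

2  (C1, I1 all integral)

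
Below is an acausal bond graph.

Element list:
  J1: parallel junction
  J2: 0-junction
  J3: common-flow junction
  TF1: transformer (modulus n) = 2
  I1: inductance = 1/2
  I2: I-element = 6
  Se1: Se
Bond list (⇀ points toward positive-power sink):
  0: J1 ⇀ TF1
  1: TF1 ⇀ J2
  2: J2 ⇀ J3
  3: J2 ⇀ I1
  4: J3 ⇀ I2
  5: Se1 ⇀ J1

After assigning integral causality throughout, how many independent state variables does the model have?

bond 5 stroke→J1  (Se1 fixes effort; stroke away)
bond 0 stroke→TF1  (J1: bond 5 brought effort, rest push out)
bond 1 stroke→J2  (through TF1, causality passes straight; one stroke at TF1)
bond 2 stroke→J3  (J2: bond 1 brought effort, rest push out)
bond 3 stroke→I1  (J2 effort already set via bond 1)
bond 4 stroke→I2  (closing 1-jn rule on J3)

2  (I1, I2 all integral)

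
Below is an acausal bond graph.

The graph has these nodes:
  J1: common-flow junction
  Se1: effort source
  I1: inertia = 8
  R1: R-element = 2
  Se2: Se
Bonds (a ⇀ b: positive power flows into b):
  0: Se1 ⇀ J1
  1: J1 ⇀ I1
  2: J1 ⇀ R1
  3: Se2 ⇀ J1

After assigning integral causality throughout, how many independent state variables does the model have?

1  (I1 all integral)

bond 0 →J1  (source Se1 imposes e)
bond 3 →J1  (Se2: effort source, stroke at far end)
bond 1 →I1  (I1: I, integral causality)
bond 2 →J1  (common-f at J1 fixed by 1)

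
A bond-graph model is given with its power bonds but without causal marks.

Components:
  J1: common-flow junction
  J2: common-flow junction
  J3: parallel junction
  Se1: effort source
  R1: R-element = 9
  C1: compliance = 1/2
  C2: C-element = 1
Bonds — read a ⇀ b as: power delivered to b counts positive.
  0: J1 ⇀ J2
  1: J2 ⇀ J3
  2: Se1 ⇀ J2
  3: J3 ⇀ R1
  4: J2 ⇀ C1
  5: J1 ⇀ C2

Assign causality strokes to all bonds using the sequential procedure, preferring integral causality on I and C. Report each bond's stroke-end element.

β2 →J2  (Se1: effort source, stroke at far end)
β4 →J2  (C1 outputs effort q/C1)
β5 →J1  (C2 outputs effort q/C2)
β0 →J2  (J1 needs exactly one f-in)
β1 →J3  (only one flow-in slot at J2)
β3 →R1  (common-e at J3 fixed by 1)

b0 →J2
b1 →J3
b2 →J2
b3 →R1
b4 →J2
b5 →J1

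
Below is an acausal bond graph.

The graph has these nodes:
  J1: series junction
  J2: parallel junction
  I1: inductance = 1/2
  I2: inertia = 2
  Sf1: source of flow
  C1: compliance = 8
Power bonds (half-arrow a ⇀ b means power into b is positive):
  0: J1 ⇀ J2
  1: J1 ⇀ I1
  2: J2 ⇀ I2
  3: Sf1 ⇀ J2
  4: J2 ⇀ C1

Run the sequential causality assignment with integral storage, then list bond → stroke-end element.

#3 →Sf1  (source Sf1 imposes f)
#1 →I1  (I1 outputs flow p/I1)
#0 →J1  (J1: bond 1 brought flow, rest push out)
#2 →I2  (I2 integral (f out))
#4 →J2  (J2: last free bond brings effort in)

bond 0 stroke at J1
bond 1 stroke at I1
bond 2 stroke at I2
bond 3 stroke at Sf1
bond 4 stroke at J2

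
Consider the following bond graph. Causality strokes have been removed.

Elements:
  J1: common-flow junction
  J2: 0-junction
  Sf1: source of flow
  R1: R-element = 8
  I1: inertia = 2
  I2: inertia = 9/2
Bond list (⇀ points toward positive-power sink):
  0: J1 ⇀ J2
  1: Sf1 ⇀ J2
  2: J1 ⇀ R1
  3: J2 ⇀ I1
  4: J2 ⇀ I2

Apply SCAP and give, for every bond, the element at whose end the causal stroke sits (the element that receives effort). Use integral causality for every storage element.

β0 |J2
β1 |Sf1
β2 |J1
β3 |I1
β4 |I2

#1 →Sf1  (source Sf1 imposes f)
#3 →I1  (I1 outputs flow p/I1)
#4 →I2  (I2: I, integral causality)
#0 →J2  (closing 0-jn rule on J2)
#2 →J1  (J1: bond 0 brought flow, rest push out)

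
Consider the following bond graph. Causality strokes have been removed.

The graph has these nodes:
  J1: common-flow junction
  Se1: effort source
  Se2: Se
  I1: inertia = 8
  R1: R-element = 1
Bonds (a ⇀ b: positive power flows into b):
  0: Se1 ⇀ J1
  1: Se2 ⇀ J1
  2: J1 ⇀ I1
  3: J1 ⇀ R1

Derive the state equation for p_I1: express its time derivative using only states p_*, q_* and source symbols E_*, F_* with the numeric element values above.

β0 stroke at J1  (Se1: effort source, stroke at far end)
β1 stroke at J1  (Se2 fixes effort; stroke away)
β2 stroke at I1  (I1 outputs flow p/I1)
β3 stroke at J1  (common-f at J1 fixed by 2)

dp_I1/dt = E_Se1 + E_Se2 - p_I1/8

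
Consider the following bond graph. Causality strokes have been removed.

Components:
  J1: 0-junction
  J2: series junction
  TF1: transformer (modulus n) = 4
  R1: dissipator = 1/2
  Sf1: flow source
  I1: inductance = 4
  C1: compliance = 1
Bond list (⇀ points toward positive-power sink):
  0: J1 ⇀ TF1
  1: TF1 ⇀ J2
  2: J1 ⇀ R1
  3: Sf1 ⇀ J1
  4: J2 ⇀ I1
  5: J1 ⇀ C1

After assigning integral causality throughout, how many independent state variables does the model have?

bond 3 stroke→Sf1  (Sf1: flow source, stroke at near end)
bond 4 stroke→I1  (prefer integral on I1)
bond 1 stroke→J2  (J2: bond 4 brought flow, rest push out)
bond 0 stroke→TF1  (TF TF1: opposite of bond 1)
bond 5 stroke→J1  (prefer integral on C1)
bond 2 stroke→R1  (0-jn J1 has e-setter on 5)

2  (C1, I1 all integral)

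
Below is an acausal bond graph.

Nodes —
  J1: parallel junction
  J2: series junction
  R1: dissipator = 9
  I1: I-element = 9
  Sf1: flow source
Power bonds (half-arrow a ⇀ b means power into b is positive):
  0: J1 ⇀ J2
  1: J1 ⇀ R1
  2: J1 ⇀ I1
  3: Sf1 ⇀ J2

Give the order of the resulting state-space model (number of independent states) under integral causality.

1  (I1 all integral)

#3 stroke→Sf1  (Sf1: flow source, stroke at near end)
#0 stroke→J2  (J2 flow already set via bond 3)
#2 stroke→I1  (I1 integral (f out))
#1 stroke→J1  (only one effort-in slot at J1)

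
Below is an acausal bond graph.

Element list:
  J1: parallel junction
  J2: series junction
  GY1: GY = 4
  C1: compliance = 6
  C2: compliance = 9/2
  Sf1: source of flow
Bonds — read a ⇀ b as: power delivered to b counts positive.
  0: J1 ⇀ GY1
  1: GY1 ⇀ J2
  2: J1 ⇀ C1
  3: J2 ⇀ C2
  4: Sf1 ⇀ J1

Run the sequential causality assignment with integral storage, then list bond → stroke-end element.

b4 →Sf1  (Sf1: flow source, stroke at near end)
b2 →J1  (C1: C, integral causality)
b0 →GY1  (J1 effort already set via bond 2)
b1 →GY1  (through GY1, causality inverts; strokes same side of GY1)
b3 →J2  (J2: bond 1 brought flow, rest push out)

β0 stroke→GY1
β1 stroke→GY1
β2 stroke→J1
β3 stroke→J2
β4 stroke→Sf1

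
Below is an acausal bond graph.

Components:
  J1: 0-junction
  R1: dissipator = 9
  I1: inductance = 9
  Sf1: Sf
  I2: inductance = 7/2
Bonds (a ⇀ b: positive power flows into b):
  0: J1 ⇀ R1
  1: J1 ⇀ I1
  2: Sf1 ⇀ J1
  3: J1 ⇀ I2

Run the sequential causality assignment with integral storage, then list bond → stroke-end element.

bond 0 stroke at J1
bond 1 stroke at I1
bond 2 stroke at Sf1
bond 3 stroke at I2

#2 →Sf1  (source Sf1 imposes f)
#1 →I1  (I1 integral (f out))
#3 →I2  (I2: I, integral causality)
#0 →J1  (only one effort-in slot at J1)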